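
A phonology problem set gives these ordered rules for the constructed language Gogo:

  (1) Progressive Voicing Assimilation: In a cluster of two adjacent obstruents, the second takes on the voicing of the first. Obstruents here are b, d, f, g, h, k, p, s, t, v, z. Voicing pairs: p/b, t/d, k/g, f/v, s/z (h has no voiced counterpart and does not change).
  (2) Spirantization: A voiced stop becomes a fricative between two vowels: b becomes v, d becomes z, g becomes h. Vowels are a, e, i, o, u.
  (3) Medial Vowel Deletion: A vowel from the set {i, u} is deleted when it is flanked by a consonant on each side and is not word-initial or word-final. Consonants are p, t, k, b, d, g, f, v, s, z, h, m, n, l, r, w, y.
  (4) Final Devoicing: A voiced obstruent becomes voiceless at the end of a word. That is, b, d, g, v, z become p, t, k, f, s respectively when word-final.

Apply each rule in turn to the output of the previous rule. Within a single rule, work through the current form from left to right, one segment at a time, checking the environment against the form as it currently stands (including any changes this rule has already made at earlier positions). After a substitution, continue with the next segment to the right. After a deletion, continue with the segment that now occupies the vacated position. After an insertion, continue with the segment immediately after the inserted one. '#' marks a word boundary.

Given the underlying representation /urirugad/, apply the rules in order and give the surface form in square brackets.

(1) Progressive Voicing Assimilation: no change — [urirugad]
(2) Spirantization: [urirugad] → [uriruhad]
(3) Medial Vowel Deletion: [uriruhad] → [urrhad]
(4) Final Devoicing: [urrhad] → [urrhat]

[urrhat]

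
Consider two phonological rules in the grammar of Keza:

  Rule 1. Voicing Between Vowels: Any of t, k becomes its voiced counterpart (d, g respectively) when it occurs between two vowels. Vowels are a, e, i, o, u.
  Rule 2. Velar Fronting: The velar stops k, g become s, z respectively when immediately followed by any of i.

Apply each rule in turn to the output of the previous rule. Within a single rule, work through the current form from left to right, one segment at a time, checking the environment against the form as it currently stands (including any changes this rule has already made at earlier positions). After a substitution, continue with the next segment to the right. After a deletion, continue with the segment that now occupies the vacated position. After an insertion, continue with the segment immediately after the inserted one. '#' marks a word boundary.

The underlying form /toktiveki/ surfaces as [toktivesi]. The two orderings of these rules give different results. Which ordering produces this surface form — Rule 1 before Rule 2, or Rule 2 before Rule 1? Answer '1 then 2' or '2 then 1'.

2 then 1

Order 1 then 2:
  1 Voicing Between Vowels: [toktiveki] → [toktivegi]
  2 Velar Fronting: [toktivegi] → [toktivezi]
  result: [toktivezi]
Order 2 then 1:
  2 Velar Fronting: [toktiveki] → [toktivesi]
  1 Voicing Between Vowels: no change — [toktivesi]
  result: [toktivesi]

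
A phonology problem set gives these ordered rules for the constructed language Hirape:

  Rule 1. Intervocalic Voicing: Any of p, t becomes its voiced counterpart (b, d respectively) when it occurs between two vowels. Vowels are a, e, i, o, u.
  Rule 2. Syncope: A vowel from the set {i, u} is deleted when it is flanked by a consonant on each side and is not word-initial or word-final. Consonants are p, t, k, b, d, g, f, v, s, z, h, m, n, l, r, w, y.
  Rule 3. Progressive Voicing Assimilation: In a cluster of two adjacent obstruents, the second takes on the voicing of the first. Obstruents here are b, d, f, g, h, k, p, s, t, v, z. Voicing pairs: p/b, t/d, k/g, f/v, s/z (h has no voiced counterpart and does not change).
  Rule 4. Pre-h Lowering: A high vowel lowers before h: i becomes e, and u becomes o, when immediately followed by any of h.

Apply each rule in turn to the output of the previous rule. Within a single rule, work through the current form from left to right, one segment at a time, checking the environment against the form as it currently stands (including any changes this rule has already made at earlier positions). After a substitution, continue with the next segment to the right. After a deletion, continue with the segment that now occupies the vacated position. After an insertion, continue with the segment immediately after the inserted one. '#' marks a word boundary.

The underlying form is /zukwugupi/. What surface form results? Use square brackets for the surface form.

Rule 1 Intervocalic Voicing: [zukwugupi] → [zukwugubi]
Rule 2 Syncope: [zukwugubi] → [zkwgbi]
Rule 3 Progressive Voicing Assimilation: [zkwgbi] → [zgwgbi]
Rule 4 Pre-h Lowering: no change — [zgwgbi]

[zgwgbi]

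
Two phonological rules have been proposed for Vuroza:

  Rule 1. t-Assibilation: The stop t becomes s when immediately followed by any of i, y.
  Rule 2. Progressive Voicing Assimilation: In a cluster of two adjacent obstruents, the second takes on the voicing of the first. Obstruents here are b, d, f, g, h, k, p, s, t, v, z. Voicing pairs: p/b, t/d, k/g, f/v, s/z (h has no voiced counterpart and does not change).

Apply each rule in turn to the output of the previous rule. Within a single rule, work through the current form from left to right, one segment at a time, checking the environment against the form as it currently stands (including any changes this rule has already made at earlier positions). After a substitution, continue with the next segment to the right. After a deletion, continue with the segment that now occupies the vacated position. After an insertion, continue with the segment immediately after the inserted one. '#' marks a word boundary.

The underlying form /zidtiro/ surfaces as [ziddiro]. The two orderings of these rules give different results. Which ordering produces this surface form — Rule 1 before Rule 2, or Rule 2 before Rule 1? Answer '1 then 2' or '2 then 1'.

2 then 1

Order 1 then 2:
  1 t-Assibilation: [zidtiro] → [zidsiro]
  2 Progressive Voicing Assimilation: [zidsiro] → [zidziro]
  result: [zidziro]
Order 2 then 1:
  2 Progressive Voicing Assimilation: [zidtiro] → [ziddiro]
  1 t-Assibilation: no change — [ziddiro]
  result: [ziddiro]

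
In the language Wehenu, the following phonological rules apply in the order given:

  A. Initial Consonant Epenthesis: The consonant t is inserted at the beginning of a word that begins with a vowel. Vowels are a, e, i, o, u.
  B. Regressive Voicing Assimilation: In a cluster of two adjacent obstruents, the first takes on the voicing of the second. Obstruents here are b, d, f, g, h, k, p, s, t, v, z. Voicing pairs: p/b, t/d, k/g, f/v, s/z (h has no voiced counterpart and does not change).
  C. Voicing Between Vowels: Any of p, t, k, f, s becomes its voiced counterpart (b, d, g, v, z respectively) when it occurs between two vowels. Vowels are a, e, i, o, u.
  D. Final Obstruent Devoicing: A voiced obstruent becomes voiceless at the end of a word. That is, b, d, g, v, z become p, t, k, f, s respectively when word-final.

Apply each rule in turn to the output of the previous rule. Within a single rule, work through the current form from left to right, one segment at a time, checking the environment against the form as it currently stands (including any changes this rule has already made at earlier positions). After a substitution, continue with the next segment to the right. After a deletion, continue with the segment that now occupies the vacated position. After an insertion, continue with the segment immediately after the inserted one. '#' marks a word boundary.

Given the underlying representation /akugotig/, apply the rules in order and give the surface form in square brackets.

[tagugodik]

A Initial Consonant Epenthesis: [akugotig] → [takugotig]
B Regressive Voicing Assimilation: no change — [takugotig]
C Voicing Between Vowels: [takugotig] → [tagugodig]
D Final Obstruent Devoicing: [tagugodig] → [tagugodik]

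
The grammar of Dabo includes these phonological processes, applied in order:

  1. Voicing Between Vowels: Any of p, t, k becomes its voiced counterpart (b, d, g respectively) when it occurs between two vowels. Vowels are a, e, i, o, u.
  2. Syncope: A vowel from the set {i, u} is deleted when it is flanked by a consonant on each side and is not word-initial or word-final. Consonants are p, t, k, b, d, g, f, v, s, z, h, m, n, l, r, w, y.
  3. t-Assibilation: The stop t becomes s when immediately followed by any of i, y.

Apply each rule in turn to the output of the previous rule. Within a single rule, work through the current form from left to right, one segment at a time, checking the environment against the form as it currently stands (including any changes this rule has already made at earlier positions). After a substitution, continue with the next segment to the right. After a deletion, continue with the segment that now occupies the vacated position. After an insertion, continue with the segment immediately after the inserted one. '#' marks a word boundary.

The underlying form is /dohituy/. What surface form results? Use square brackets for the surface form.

[dohdy]

1 Voicing Between Vowels: [dohituy] → [dohiduy]
2 Syncope: [dohiduy] → [dohdy]
3 t-Assibilation: no change — [dohdy]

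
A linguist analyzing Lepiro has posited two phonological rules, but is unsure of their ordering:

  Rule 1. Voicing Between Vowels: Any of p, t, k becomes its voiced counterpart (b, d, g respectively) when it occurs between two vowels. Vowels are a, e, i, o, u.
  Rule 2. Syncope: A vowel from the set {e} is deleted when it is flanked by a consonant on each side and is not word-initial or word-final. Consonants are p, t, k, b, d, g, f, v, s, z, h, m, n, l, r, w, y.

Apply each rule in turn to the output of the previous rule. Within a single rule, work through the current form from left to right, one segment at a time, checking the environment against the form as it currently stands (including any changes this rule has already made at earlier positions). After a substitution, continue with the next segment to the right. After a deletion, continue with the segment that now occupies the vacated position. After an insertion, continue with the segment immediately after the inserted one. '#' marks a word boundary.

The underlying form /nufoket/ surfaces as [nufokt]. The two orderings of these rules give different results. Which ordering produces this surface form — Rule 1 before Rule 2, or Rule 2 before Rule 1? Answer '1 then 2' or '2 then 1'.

2 then 1

Order 1 then 2:
  1 Voicing Between Vowels: [nufoket] → [nufoget]
  2 Syncope: [nufoget] → [nufogt]
  result: [nufogt]
Order 2 then 1:
  2 Syncope: [nufoket] → [nufokt]
  1 Voicing Between Vowels: no change — [nufokt]
  result: [nufokt]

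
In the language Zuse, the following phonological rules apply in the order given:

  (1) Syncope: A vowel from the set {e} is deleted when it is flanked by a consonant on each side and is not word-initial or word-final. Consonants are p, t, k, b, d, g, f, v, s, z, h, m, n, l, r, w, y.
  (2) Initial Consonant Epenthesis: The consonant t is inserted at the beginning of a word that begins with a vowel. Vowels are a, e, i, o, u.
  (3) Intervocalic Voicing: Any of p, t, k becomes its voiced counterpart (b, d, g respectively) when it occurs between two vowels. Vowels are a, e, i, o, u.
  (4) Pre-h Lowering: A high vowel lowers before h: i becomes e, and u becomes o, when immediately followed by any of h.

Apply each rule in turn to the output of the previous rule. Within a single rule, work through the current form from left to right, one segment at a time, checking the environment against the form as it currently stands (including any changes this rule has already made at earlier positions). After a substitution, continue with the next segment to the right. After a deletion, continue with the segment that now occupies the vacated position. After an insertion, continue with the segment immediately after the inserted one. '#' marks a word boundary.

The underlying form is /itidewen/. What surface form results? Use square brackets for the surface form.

(1) Syncope: [itidewen] → [itidwn]
(2) Initial Consonant Epenthesis: [itidwn] → [titidwn]
(3) Intervocalic Voicing: [titidwn] → [tididwn]
(4) Pre-h Lowering: no change — [tididwn]

[tididwn]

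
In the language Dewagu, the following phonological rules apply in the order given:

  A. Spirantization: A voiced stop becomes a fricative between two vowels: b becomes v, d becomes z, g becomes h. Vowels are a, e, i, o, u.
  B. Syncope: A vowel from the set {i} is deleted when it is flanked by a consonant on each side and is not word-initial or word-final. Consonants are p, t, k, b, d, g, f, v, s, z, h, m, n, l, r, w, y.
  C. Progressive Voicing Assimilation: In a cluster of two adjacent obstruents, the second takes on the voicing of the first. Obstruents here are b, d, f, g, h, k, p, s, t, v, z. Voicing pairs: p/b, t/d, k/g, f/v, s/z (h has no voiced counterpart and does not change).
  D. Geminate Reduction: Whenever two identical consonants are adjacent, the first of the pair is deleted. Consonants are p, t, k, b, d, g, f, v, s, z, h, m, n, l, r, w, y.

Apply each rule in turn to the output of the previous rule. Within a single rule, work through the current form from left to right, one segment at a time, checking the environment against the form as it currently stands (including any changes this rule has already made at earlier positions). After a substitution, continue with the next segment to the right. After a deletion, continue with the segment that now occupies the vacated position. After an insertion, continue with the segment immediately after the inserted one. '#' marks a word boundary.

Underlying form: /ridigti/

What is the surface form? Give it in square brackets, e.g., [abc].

A Spirantization: [ridigti] → [rizigti]
B Syncope: [rizigti] → [rzgti]
C Progressive Voicing Assimilation: [rzgti] → [rzgdi]
D Geminate Reduction: no change — [rzgdi]

[rzgdi]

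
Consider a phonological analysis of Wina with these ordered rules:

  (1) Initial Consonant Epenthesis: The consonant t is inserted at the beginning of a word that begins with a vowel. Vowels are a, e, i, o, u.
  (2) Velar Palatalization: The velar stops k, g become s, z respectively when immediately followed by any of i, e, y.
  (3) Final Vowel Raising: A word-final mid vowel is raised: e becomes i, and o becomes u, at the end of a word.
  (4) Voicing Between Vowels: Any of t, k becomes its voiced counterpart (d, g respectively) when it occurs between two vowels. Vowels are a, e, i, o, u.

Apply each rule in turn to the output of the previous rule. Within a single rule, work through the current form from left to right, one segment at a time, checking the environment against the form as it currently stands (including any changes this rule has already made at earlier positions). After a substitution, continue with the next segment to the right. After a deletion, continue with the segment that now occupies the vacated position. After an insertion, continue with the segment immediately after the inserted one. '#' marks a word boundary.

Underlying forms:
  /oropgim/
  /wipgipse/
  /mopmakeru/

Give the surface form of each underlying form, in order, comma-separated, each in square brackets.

[toropzim], [wipzipsi], [mopmaseru]

/oropgim/:
  (1) Initial Consonant Epenthesis: [oropgim] → [toropgim]
  (2) Velar Palatalization: [toropgim] → [toropzim]
  (3) Final Vowel Raising: no change — [toropzim]
  (4) Voicing Between Vowels: no change — [toropzim]
/wipgipse/:
  (1) Initial Consonant Epenthesis: no change — [wipgipse]
  (2) Velar Palatalization: [wipgipse] → [wipzipse]
  (3) Final Vowel Raising: [wipzipse] → [wipzipsi]
  (4) Voicing Between Vowels: no change — [wipzipsi]
/mopmakeru/:
  (1) Initial Consonant Epenthesis: no change — [mopmakeru]
  (2) Velar Palatalization: [mopmakeru] → [mopmaseru]
  (3) Final Vowel Raising: no change — [mopmaseru]
  (4) Voicing Between Vowels: no change — [mopmaseru]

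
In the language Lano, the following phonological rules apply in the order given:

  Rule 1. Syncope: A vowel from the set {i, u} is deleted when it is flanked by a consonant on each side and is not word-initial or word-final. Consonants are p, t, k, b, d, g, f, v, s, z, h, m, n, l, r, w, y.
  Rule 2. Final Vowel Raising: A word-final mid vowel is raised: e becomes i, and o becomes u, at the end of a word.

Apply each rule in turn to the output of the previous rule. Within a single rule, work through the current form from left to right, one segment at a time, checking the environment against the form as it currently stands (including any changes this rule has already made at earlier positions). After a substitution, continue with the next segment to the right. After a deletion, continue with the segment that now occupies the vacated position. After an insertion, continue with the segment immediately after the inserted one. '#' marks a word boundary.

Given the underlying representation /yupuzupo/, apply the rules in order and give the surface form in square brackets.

[ypzpu]

Rule 1 Syncope: [yupuzupo] → [ypzpo]
Rule 2 Final Vowel Raising: [ypzpo] → [ypzpu]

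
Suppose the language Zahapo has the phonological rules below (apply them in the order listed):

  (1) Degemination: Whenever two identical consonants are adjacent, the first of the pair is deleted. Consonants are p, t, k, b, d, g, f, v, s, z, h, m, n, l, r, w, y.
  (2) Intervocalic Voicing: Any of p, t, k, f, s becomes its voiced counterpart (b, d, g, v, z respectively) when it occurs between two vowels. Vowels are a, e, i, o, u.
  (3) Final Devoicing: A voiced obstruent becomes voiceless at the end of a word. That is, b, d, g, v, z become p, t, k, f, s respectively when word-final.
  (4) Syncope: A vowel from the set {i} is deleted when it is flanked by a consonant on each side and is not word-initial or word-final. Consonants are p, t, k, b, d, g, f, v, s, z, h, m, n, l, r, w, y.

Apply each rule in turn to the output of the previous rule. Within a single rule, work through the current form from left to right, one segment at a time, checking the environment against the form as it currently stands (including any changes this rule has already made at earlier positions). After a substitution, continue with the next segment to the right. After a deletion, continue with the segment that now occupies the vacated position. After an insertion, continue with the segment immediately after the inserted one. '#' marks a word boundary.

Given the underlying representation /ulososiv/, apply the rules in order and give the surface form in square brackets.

(1) Degemination: no change — [ulososiv]
(2) Intervocalic Voicing: [ulososiv] → [ulozoziv]
(3) Final Devoicing: [ulozoziv] → [ulozozif]
(4) Syncope: [ulozozif] → [ulozozf]

[ulozozf]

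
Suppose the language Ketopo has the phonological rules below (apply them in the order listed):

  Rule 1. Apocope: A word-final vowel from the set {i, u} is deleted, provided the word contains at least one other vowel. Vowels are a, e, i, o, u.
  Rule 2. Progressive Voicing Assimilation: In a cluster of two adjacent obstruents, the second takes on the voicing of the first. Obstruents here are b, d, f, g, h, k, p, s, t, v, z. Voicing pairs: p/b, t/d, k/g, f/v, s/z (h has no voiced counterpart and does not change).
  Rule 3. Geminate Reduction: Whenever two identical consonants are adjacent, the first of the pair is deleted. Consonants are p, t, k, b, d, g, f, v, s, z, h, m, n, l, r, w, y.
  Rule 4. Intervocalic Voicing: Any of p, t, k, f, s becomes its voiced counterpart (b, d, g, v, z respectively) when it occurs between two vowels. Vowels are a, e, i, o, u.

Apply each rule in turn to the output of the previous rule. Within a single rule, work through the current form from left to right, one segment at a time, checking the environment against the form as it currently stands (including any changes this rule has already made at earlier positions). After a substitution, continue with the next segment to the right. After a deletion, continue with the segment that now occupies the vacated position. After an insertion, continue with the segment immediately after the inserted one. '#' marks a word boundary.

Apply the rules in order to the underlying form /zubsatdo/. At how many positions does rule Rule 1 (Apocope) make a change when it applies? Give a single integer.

0

Rule 1 Apocope: no change — [zubsatdo]
Rule 2 Progressive Voicing Assimilation: [zubsatdo] → [zubzatto]
Rule 3 Geminate Reduction: [zubzatto] → [zubzato]
Rule 4 Intervocalic Voicing: [zubzato] → [zubzado]
Rule Rule 1 changed 0 position(s).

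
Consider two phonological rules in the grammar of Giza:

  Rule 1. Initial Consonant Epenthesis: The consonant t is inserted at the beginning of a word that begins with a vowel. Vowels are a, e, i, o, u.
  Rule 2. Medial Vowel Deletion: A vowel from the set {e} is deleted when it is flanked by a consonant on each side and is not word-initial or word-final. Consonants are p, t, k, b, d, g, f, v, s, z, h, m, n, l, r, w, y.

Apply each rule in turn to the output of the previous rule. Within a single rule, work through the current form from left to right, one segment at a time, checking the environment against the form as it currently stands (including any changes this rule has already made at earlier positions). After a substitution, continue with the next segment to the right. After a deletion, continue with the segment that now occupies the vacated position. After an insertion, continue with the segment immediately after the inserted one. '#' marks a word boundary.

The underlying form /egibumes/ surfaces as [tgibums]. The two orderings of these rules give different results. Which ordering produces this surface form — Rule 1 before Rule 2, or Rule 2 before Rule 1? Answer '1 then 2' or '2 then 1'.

Order 1 then 2:
  1 Initial Consonant Epenthesis: [egibumes] → [tegibumes]
  2 Medial Vowel Deletion: [tegibumes] → [tgibums]
  result: [tgibums]
Order 2 then 1:
  2 Medial Vowel Deletion: [egibumes] → [egibums]
  1 Initial Consonant Epenthesis: [egibums] → [tegibums]
  result: [tegibums]

1 then 2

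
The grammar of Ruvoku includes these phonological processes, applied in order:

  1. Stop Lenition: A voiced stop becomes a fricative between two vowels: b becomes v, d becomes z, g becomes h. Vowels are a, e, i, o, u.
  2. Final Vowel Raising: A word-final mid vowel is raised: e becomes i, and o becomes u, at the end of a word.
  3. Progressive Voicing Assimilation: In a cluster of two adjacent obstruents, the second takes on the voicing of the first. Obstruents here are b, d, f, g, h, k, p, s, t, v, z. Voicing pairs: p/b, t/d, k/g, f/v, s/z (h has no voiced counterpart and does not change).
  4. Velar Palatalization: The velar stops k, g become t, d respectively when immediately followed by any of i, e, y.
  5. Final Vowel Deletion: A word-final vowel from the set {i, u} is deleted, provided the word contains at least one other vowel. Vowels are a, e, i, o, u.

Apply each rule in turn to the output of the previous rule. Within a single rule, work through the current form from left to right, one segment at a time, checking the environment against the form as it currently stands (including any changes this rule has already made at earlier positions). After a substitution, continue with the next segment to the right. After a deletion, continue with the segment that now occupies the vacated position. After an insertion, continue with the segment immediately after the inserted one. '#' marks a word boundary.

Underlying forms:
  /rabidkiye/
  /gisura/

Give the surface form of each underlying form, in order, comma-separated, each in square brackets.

/rabidkiye/:
  1 Stop Lenition: [rabidkiye] → [ravidkiye]
  2 Final Vowel Raising: [ravidkiye] → [ravidkiyi]
  3 Progressive Voicing Assimilation: [ravidkiyi] → [ravidgiyi]
  4 Velar Palatalization: [ravidgiyi] → [raviddiyi]
  5 Final Vowel Deletion: [raviddiyi] → [raviddiy]
/gisura/:
  1 Stop Lenition: no change — [gisura]
  2 Final Vowel Raising: no change — [gisura]
  3 Progressive Voicing Assimilation: no change — [gisura]
  4 Velar Palatalization: [gisura] → [disura]
  5 Final Vowel Deletion: no change — [disura]

[raviddiy], [disura]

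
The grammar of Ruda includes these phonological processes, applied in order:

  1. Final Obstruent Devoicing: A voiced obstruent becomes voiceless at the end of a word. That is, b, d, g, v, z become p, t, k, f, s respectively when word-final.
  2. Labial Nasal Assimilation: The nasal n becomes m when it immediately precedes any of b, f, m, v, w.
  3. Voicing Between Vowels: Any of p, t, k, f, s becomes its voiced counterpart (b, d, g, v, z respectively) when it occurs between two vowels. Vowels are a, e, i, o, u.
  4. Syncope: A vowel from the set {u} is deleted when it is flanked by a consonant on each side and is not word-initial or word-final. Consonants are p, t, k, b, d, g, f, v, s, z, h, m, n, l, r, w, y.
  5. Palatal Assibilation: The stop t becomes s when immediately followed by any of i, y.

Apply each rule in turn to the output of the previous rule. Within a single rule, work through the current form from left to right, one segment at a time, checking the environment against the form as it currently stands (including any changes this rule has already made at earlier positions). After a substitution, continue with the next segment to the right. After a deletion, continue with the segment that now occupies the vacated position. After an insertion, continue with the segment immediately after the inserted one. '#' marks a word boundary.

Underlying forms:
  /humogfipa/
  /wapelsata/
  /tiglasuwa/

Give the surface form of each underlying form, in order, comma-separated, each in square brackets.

/humogfipa/:
  1 Final Obstruent Devoicing: no change — [humogfipa]
  2 Labial Nasal Assimilation: no change — [humogfipa]
  3 Voicing Between Vowels: [humogfipa] → [humogfiba]
  4 Syncope: [humogfiba] → [hmogfiba]
  5 Palatal Assibilation: no change — [hmogfiba]
/wapelsata/:
  1 Final Obstruent Devoicing: no change — [wapelsata]
  2 Labial Nasal Assimilation: no change — [wapelsata]
  3 Voicing Between Vowels: [wapelsata] → [wabelsada]
  4 Syncope: no change — [wabelsada]
  5 Palatal Assibilation: no change — [wabelsada]
/tiglasuwa/:
  1 Final Obstruent Devoicing: no change — [tiglasuwa]
  2 Labial Nasal Assimilation: no change — [tiglasuwa]
  3 Voicing Between Vowels: [tiglasuwa] → [tiglazuwa]
  4 Syncope: [tiglazuwa] → [tiglazwa]
  5 Palatal Assibilation: [tiglazwa] → [siglazwa]

[hmogfiba], [wabelsada], [siglazwa]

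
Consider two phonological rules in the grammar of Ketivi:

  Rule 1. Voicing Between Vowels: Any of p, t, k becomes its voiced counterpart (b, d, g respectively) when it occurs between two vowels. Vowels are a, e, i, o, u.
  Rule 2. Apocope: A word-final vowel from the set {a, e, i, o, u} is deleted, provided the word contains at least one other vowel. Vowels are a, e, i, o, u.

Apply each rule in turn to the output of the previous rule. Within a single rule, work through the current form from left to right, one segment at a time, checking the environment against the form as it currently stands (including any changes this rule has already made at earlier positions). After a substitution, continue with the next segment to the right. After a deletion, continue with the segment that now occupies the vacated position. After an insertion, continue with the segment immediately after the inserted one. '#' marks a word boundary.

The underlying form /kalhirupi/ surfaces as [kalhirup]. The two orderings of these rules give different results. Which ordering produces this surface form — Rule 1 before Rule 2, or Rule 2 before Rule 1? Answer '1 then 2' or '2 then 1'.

2 then 1

Order 1 then 2:
  1 Voicing Between Vowels: [kalhirupi] → [kalhirubi]
  2 Apocope: [kalhirubi] → [kalhirub]
  result: [kalhirub]
Order 2 then 1:
  2 Apocope: [kalhirupi] → [kalhirup]
  1 Voicing Between Vowels: no change — [kalhirup]
  result: [kalhirup]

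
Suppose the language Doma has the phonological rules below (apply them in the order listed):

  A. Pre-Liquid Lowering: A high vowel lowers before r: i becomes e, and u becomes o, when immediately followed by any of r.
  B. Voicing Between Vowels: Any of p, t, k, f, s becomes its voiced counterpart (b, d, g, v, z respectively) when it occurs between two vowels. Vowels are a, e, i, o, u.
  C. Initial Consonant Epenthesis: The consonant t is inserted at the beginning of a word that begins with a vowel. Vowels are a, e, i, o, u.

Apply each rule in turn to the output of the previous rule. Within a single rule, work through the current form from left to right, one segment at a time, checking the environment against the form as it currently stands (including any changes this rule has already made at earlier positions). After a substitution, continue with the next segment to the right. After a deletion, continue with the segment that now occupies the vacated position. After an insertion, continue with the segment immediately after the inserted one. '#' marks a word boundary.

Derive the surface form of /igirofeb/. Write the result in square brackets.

[tigeroveb]

A Pre-Liquid Lowering: [igirofeb] → [igerofeb]
B Voicing Between Vowels: [igerofeb] → [igeroveb]
C Initial Consonant Epenthesis: [igeroveb] → [tigeroveb]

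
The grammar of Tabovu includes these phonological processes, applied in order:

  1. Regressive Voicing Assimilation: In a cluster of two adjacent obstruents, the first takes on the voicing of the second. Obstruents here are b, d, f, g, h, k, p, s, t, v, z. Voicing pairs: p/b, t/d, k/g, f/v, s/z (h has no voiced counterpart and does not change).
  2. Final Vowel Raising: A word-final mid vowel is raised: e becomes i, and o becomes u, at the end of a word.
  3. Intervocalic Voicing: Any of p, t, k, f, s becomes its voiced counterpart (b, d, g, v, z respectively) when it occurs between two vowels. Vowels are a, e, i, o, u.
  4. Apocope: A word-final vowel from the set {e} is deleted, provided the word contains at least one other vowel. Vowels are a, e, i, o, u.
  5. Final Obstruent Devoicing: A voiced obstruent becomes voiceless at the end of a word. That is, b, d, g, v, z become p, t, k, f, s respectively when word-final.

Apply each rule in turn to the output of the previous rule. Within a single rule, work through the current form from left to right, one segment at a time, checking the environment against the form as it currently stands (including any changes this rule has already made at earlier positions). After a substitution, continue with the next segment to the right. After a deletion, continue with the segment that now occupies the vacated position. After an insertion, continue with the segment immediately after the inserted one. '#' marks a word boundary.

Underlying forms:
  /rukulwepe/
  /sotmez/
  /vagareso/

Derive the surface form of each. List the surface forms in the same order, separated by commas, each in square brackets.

/rukulwepe/:
  1 Regressive Voicing Assimilation: no change — [rukulwepe]
  2 Final Vowel Raising: [rukulwepe] → [rukulwepi]
  3 Intervocalic Voicing: [rukulwepi] → [rugulwebi]
  4 Apocope: no change — [rugulwebi]
  5 Final Obstruent Devoicing: no change — [rugulwebi]
/sotmez/:
  1 Regressive Voicing Assimilation: no change — [sotmez]
  2 Final Vowel Raising: no change — [sotmez]
  3 Intervocalic Voicing: no change — [sotmez]
  4 Apocope: no change — [sotmez]
  5 Final Obstruent Devoicing: [sotmez] → [sotmes]
/vagareso/:
  1 Regressive Voicing Assimilation: no change — [vagareso]
  2 Final Vowel Raising: [vagareso] → [vagaresu]
  3 Intervocalic Voicing: [vagaresu] → [vagarezu]
  4 Apocope: no change — [vagarezu]
  5 Final Obstruent Devoicing: no change — [vagarezu]

[rugulwebi], [sotmes], [vagarezu]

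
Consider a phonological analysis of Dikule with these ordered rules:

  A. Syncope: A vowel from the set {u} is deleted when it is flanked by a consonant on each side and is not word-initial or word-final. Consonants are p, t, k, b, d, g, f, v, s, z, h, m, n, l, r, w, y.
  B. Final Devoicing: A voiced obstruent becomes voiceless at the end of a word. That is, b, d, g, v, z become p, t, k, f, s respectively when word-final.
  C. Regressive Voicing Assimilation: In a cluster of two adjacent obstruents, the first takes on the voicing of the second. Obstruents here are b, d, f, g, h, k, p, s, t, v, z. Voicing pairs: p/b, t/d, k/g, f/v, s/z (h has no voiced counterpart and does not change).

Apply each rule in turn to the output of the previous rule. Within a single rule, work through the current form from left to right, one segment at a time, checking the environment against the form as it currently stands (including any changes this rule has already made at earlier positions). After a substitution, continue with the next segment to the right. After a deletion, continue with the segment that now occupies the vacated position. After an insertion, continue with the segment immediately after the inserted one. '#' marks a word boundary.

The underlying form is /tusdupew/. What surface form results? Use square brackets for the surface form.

[tztpew]

A Syncope: [tusdupew] → [tsdpew]
B Final Devoicing: no change — [tsdpew]
C Regressive Voicing Assimilation: [tsdpew] → [tztpew]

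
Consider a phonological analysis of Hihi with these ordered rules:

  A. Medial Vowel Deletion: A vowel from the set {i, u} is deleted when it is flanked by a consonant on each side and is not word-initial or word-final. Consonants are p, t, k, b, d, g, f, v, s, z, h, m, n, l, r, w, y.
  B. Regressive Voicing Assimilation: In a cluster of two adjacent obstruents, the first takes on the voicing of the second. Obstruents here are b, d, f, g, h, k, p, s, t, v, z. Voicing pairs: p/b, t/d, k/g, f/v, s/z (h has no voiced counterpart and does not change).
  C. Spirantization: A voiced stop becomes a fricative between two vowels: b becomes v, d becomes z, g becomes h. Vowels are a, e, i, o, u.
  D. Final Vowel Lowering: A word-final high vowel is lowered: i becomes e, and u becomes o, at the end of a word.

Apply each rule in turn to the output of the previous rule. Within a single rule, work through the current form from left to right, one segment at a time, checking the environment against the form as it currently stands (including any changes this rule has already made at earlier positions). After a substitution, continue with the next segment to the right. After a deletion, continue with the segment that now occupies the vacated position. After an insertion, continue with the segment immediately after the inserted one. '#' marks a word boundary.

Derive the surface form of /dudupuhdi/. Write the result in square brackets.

[dtphde]

A Medial Vowel Deletion: [dudupuhdi] → [ddphdi]
B Regressive Voicing Assimilation: [ddphdi] → [dtphdi]
C Spirantization: no change — [dtphdi]
D Final Vowel Lowering: [dtphdi] → [dtphde]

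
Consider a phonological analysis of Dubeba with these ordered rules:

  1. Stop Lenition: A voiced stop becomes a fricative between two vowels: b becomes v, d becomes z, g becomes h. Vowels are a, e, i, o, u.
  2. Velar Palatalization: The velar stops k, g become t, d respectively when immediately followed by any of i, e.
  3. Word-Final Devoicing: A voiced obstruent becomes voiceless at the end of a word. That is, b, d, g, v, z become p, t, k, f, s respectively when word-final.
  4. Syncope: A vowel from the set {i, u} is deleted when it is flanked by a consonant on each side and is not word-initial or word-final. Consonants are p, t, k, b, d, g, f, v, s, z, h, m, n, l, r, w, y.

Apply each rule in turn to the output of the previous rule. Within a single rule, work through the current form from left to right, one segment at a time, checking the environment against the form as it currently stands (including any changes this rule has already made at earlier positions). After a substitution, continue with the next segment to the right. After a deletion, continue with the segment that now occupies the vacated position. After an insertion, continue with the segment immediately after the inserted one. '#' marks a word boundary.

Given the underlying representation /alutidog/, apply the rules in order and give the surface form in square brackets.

[altzok]

1 Stop Lenition: [alutidog] → [alutizog]
2 Velar Palatalization: no change — [alutizog]
3 Word-Final Devoicing: [alutizog] → [alutizok]
4 Syncope: [alutizok] → [altzok]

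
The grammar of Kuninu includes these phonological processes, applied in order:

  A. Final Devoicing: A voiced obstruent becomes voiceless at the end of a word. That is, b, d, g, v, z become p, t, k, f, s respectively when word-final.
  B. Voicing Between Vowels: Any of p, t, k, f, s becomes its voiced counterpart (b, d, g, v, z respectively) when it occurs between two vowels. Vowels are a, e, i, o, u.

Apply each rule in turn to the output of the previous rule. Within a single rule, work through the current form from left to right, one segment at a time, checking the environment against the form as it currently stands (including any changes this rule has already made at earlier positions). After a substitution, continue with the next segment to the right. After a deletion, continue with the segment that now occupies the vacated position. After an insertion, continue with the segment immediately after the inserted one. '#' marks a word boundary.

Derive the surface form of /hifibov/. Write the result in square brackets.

[hivibof]

A Final Devoicing: [hifibov] → [hifibof]
B Voicing Between Vowels: [hifibof] → [hivibof]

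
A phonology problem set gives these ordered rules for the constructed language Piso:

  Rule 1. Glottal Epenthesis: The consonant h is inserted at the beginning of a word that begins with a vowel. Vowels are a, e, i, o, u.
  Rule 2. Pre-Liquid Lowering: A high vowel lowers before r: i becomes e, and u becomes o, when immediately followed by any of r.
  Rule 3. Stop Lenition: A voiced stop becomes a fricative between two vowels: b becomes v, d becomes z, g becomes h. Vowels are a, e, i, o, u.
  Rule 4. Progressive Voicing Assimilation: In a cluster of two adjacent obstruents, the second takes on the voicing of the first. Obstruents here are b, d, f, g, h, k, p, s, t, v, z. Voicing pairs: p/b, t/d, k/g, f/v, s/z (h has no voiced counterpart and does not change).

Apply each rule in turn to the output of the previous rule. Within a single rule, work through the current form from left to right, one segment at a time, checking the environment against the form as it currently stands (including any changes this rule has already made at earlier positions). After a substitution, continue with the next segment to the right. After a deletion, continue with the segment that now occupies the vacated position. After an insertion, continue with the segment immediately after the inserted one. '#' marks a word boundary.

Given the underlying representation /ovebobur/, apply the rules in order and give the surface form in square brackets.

Rule 1 Glottal Epenthesis: [ovebobur] → [hovebobur]
Rule 2 Pre-Liquid Lowering: [hovebobur] → [hovebobor]
Rule 3 Stop Lenition: [hovebobor] → [hovevovor]
Rule 4 Progressive Voicing Assimilation: no change — [hovevovor]

[hovevovor]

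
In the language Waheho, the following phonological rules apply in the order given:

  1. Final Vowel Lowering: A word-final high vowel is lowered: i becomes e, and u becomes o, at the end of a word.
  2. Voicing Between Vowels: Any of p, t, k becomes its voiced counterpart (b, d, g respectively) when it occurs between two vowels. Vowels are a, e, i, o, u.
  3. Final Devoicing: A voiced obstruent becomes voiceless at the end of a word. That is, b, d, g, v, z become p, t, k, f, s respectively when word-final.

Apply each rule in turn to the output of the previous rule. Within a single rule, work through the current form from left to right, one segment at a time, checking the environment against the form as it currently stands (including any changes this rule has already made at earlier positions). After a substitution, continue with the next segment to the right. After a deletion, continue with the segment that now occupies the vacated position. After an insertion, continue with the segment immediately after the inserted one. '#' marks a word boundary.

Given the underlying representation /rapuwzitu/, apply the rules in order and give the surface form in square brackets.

1 Final Vowel Lowering: [rapuwzitu] → [rapuwzito]
2 Voicing Between Vowels: [rapuwzito] → [rabuwzido]
3 Final Devoicing: no change — [rabuwzido]

[rabuwzido]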